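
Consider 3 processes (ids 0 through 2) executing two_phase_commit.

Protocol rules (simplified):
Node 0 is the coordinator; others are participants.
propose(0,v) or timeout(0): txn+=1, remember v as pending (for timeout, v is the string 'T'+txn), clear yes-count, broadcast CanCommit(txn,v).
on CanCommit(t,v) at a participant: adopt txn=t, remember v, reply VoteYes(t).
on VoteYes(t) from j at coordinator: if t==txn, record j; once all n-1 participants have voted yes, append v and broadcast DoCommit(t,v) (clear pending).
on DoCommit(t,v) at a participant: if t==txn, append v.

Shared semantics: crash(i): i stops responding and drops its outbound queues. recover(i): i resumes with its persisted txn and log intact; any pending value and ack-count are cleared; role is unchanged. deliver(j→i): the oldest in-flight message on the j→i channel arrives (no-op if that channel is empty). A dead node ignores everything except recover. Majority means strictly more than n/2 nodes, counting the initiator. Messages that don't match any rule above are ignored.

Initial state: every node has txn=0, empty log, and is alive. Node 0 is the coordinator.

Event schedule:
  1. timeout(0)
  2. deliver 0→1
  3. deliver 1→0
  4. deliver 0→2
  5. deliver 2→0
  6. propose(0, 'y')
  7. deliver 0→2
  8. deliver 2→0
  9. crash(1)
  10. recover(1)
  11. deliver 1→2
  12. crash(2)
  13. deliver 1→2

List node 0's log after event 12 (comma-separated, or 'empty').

T1

1. timeout(0):  <0:coor t1 ->
2. deliver 0→1:  <1:part t1 ->
3. deliver 1→0:  nop
4. deliver 0→2:  <2:part t1 ->
5. deliver 2→0:  <0:coor t1 T1>
6. propose(0,'y'):  <0:coor t2 T1>
7. deliver 0→2:  <2:part t1 T1>
8. deliver 2→0:  nop
9. crash(1):  <1:✗part t1 ->
10. recover(1):  <1:part t1 ->
11. deliver 1→2:  nop
12. crash(2):  <2:✗part t1 T1>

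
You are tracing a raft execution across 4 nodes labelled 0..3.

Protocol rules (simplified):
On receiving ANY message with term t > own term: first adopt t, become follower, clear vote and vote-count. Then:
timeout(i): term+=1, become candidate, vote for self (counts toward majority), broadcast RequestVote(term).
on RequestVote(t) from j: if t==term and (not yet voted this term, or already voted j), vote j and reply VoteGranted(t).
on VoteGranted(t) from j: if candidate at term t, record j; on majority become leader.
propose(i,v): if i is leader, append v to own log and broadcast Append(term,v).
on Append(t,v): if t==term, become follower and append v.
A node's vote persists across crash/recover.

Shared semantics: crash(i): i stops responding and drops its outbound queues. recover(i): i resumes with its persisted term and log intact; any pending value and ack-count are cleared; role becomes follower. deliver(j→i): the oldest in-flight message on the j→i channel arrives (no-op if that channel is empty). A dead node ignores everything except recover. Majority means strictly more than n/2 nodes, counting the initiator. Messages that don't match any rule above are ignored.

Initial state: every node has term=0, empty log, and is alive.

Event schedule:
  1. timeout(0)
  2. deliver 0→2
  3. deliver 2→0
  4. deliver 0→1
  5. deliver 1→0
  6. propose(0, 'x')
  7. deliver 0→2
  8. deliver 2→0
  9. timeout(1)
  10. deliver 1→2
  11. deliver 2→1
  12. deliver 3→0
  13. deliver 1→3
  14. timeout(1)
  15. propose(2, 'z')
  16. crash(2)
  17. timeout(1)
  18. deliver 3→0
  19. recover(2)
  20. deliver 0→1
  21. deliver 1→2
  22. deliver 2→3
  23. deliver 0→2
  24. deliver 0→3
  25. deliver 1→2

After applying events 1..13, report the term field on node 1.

[1] timeout(0) → N0(cand t1 [-])
[2] deliver 0→2 → N2(foll t1 [-])
[3] deliver 2→0 → ∅
[4] deliver 0→1 → N1(foll t1 [-])
[5] deliver 1→0 → N0(lead t1 [-])
[6] propose(0,'x') → N0(lead t1 [x])
[7] deliver 0→2 → N2(foll t1 [x])
[8] deliver 2→0 → ∅
[9] timeout(1) → N1(cand t2 [-])
[10] deliver 1→2 → N2(foll t2 [x])
[11] deliver 2→1 → ∅
[12] deliver 3→0 → ∅
[13] deliver 1→3 → N3(foll t2 [-])

2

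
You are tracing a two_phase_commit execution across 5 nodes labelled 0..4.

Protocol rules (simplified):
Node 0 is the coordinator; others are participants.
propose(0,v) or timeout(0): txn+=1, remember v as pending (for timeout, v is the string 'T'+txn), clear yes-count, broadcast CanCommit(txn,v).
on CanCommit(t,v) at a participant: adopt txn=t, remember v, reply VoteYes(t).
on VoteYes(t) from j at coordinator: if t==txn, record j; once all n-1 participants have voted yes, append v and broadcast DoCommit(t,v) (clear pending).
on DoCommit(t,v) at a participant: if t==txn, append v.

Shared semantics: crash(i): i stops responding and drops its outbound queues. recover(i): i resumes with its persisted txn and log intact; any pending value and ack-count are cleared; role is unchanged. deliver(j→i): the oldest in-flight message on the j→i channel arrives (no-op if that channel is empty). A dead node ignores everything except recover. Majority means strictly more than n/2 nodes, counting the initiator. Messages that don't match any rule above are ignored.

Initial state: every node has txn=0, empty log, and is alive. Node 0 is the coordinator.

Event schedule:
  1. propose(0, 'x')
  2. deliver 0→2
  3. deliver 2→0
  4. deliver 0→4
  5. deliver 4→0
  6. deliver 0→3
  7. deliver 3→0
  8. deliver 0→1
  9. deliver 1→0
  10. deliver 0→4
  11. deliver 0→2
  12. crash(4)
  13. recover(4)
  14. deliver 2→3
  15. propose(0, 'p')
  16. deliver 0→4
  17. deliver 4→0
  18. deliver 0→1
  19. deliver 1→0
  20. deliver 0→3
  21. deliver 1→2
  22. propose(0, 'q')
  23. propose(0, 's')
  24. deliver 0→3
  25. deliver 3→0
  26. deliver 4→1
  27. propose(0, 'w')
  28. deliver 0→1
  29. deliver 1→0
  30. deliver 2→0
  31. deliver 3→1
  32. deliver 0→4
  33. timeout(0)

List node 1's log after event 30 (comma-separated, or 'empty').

x

1. propose(0,'x'):  <0:coor t1 ->
2. deliver 0→2:  <2:part t1 ->
3. deliver 2→0:  nop
4. deliver 0→4:  <4:part t1 ->
5. deliver 4→0:  nop
6. deliver 0→3:  <3:part t1 ->
7. deliver 3→0:  nop
8. deliver 0→1:  <1:part t1 ->
9. deliver 1→0:  <0:coor t1 x>
10. deliver 0→4:  <4:part t1 x>
11. deliver 0→2:  <2:part t1 x>
12. crash(4):  <4:✗part t1 x>
13. recover(4):  <4:part t1 x>
14. deliver 2→3:  nop
15. propose(0,'p'):  <0:coor t2 x>
16. deliver 0→4:  <4:part t2 x>
17. deliver 4→0:  nop
18. deliver 0→1:  <1:part t1 x>
19. deliver 1→0:  nop
20. deliver 0→3:  <3:part t1 x>
21. deliver 1→2:  nop
22. propose(0,'q'):  <0:coor t3 x>
23. propose(0,'s'):  <0:coor t4 x>
24. deliver 0→3:  <3:part t2 x>
25. deliver 3→0:  nop
26. deliver 4→1:  nop
27. propose(0,'w'):  <0:coor t5 x>
28. deliver 0→1:  <1:part t2 x>
29. deliver 1→0:  nop
30. deliver 2→0:  nop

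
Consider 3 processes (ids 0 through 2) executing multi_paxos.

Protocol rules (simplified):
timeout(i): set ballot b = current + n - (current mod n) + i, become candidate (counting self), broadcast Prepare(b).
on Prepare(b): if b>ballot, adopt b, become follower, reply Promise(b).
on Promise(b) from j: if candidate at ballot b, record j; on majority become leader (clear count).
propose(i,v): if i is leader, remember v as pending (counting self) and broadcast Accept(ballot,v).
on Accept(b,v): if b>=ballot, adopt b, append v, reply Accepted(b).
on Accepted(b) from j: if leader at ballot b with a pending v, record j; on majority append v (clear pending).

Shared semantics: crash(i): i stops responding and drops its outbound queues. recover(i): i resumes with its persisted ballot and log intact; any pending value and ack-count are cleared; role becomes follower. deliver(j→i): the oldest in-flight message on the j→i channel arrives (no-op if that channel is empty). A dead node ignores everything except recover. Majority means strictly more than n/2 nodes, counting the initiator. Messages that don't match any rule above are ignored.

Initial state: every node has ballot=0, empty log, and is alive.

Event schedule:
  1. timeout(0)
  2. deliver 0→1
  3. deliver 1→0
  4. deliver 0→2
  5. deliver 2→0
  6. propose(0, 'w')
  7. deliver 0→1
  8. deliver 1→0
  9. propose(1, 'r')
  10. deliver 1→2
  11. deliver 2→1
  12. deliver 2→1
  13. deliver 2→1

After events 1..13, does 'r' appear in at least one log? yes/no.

no

1. timeout(0):  <0:cand b3 ->
2. deliver 0→1:  <1:foll b3 ->
3. deliver 1→0:  <0:lead b3 ->
4. deliver 0→2:  <2:foll b3 ->
5. deliver 2→0:  nop
6. propose(0,'w'):  nop
7. deliver 0→1:  <1:foll b3 w>
8. deliver 1→0:  <0:lead b3 w>
9. propose(1,'r'):  nop
10. deliver 1→2:  nop
11. deliver 2→1:  nop
12. deliver 2→1:  nop
13. deliver 2→1:  nop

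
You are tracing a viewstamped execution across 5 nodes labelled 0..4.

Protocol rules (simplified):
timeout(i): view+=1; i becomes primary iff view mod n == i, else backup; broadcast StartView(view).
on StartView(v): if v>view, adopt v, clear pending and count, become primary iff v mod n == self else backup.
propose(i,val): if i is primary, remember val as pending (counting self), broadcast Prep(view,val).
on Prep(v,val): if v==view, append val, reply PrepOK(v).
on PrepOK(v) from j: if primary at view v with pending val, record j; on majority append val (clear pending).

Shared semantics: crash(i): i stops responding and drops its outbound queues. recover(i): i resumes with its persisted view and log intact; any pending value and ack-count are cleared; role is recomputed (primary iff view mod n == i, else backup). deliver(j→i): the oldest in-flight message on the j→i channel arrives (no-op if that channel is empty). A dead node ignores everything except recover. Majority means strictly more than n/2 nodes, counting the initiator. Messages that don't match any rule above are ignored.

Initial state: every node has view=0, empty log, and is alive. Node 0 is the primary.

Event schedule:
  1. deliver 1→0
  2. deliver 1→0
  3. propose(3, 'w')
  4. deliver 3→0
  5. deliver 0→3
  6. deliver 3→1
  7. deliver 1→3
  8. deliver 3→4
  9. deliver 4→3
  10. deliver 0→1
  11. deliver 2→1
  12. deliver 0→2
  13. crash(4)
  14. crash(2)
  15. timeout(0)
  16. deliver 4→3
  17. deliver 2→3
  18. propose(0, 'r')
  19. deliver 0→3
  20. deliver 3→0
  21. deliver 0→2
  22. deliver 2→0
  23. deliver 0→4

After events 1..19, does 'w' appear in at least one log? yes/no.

no

after 1 — deliver 1→0: ·
after 2 — deliver 1→0: ·
after 3 — propose(3,'w'): ·
after 4 — deliver 3→0: ·
after 5 — deliver 0→3: ·
after 6 — deliver 3→1: ·
after 7 — deliver 1→3: ·
after 8 — deliver 3→4: ·
after 9 — deliver 4→3: ·
after 10 — deliver 0→1: ·
after 11 — deliver 2→1: ·
after 12 — deliver 0→2: ·
after 13 — crash(4): n4:✗back/v0/[-]
after 14 — crash(2): n2:✗back/v0/[-]
after 15 — timeout(0): n0:back/v1/[-]
after 16 — deliver 4→3: ·
after 17 — deliver 2→3: ·
after 18 — propose(0,'r'): ·
after 19 — deliver 0→3: n3:back/v1/[-]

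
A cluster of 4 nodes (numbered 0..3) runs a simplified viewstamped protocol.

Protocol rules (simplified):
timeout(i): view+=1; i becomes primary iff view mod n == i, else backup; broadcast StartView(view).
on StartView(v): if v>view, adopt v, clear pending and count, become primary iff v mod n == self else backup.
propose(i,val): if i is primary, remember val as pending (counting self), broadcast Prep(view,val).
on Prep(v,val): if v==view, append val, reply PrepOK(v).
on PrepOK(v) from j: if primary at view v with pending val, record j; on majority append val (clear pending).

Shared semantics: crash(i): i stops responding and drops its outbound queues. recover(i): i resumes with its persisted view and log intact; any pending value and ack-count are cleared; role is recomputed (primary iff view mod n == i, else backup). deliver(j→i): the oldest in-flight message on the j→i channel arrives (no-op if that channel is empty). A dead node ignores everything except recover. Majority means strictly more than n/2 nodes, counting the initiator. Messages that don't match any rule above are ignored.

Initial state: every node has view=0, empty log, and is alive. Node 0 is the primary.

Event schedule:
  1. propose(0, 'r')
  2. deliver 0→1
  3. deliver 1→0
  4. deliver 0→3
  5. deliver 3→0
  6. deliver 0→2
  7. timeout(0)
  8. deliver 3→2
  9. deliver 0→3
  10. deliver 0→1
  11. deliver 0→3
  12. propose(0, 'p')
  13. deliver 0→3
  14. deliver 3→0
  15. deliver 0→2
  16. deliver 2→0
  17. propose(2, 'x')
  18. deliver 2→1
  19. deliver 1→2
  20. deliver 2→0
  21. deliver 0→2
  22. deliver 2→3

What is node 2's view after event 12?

e1 propose(0,'r'): ·
e2 deliver 0→1: 1[back,v=0,r]
e3 deliver 1→0: ·
e4 deliver 0→3: 3[back,v=0,r]
e5 deliver 3→0: 0[prim,v=0,r]
e6 deliver 0→2: 2[back,v=0,r]
e7 timeout(0): 0[back,v=1,r]
e8 deliver 3→2: ·
e9 deliver 0→3: 3[back,v=1,r]
e10 deliver 0→1: 1[prim,v=1,r]
e11 deliver 0→3: ·
e12 propose(0,'p'): ·

0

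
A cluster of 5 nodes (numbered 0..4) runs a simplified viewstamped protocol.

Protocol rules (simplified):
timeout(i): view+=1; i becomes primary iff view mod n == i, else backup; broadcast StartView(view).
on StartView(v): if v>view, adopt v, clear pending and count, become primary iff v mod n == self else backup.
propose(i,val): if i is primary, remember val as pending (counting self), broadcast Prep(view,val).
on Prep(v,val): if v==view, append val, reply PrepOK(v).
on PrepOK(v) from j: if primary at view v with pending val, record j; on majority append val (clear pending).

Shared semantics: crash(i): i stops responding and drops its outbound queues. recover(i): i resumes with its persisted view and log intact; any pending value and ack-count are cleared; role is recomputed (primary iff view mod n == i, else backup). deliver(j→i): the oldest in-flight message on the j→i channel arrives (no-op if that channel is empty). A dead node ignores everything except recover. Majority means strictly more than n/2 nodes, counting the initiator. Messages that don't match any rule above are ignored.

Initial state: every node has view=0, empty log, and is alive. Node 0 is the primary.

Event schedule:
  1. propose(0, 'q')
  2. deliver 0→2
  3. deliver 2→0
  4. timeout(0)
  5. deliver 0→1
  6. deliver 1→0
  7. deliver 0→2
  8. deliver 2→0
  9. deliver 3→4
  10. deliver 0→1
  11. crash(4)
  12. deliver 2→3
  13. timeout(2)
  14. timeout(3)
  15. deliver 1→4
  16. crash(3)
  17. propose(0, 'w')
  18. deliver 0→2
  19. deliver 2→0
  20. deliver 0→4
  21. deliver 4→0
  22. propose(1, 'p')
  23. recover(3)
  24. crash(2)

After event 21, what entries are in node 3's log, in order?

after 1 — propose(0,'q'): ·
after 2 — deliver 0→2: n2:back/v0/[q]
after 3 — deliver 2→0: ·
after 4 — timeout(0): n0:back/v1/[-]
after 5 — deliver 0→1: n1:back/v0/[q]
after 6 — deliver 1→0: ·
after 7 — deliver 0→2: n2:back/v1/[q]
after 8 — deliver 2→0: ·
after 9 — deliver 3→4: ·
after 10 — deliver 0→1: n1:prim/v1/[q]
after 11 — crash(4): n4:✗back/v0/[-]
after 12 — deliver 2→3: ·
after 13 — timeout(2): n2:prim/v2/[q]
after 14 — timeout(3): n3:back/v1/[-]
after 15 — deliver 1→4: ·
after 16 — crash(3): n3:✗back/v1/[-]
after 17 — propose(0,'w'): ·
after 18 — deliver 0→2: ·
after 19 — deliver 2→0: n0:back/v2/[-]
after 20 — deliver 0→4: ·
after 21 — deliver 4→0: ·

empty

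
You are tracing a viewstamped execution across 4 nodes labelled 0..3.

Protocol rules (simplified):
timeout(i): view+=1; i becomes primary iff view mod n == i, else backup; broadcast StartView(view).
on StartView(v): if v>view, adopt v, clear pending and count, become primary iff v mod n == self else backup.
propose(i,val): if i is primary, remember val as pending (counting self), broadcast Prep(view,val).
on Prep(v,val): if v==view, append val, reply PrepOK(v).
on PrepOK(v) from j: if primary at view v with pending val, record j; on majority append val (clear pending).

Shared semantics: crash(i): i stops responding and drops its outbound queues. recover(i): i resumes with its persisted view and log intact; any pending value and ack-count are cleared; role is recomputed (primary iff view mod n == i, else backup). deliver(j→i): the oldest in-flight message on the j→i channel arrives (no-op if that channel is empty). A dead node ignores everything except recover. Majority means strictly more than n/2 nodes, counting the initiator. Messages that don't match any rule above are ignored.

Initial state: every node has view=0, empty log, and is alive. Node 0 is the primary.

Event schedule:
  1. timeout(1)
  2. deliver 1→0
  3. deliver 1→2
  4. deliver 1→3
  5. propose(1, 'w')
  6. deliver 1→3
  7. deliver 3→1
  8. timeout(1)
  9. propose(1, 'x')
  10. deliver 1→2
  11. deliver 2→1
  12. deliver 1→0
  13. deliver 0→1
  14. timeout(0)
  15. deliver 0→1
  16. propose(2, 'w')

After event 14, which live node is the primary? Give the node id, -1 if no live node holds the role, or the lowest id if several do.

e1 timeout(1): 1[prim,v=1,-]
e2 deliver 1→0: 0[back,v=1,-]
e3 deliver 1→2: 2[back,v=1,-]
e4 deliver 1→3: 3[back,v=1,-]
e5 propose(1,'w'): ·
e6 deliver 1→3: 3[back,v=1,w]
e7 deliver 3→1: ·
e8 timeout(1): 1[back,v=2,-]
e9 propose(1,'x'): ·
e10 deliver 1→2: 2[back,v=1,w]
e11 deliver 2→1: ·
e12 deliver 1→0: 0[back,v=1,w]
e13 deliver 0→1: ·
e14 timeout(0): 0[back,v=2,w]

-1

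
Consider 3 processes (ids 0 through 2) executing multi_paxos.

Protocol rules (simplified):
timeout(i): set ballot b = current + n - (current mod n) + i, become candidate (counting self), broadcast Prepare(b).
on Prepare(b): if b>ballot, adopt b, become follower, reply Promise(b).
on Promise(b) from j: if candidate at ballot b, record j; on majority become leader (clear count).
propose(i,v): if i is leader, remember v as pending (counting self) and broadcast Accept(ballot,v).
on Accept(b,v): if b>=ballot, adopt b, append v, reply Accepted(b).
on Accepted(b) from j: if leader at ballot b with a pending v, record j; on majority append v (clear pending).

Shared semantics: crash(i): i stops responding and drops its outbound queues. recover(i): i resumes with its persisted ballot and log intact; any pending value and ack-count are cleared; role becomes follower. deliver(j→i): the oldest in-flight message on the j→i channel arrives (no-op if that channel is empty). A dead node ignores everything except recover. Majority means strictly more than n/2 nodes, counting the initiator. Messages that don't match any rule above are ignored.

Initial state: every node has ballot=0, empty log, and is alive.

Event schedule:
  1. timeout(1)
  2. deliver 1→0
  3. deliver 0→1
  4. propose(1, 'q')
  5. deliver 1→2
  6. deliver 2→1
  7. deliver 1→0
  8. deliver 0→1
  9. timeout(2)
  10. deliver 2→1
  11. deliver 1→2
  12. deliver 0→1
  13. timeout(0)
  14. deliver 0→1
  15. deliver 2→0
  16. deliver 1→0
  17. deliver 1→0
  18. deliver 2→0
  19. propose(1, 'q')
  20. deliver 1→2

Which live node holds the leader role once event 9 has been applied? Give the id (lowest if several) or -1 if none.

1

1. timeout(1):  <1:cand b4 ->
2. deliver 1→0:  <0:foll b4 ->
3. deliver 0→1:  <1:lead b4 ->
4. propose(1,'q'):  nop
5. deliver 1→2:  <2:foll b4 ->
6. deliver 2→1:  nop
7. deliver 1→0:  <0:foll b4 q>
8. deliver 0→1:  <1:lead b4 q>
9. timeout(2):  <2:cand b8 ->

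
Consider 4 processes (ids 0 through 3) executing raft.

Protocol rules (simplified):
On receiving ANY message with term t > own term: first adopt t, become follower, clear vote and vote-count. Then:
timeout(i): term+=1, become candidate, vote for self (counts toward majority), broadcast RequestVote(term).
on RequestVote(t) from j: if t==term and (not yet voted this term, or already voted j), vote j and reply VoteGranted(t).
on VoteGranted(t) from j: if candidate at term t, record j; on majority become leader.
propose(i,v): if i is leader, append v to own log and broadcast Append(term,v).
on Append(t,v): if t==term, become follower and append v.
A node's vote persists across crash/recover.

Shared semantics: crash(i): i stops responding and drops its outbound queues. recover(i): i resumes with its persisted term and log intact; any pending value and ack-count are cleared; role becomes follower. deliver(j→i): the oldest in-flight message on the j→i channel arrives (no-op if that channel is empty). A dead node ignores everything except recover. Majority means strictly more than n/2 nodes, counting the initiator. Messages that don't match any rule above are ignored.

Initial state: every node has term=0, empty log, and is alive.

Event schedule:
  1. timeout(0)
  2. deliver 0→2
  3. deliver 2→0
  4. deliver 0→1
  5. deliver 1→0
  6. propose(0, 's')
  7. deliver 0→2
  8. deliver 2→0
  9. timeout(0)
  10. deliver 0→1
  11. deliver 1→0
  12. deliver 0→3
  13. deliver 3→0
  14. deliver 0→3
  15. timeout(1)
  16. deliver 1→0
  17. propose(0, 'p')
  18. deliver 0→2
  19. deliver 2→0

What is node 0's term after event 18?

2

1. timeout(0):  <0:cand t1 ->
2. deliver 0→2:  <2:foll t1 ->
3. deliver 2→0:  nop
4. deliver 0→1:  <1:foll t1 ->
5. deliver 1→0:  <0:lead t1 ->
6. propose(0,'s'):  <0:lead t1 s>
7. deliver 0→2:  <2:foll t1 s>
8. deliver 2→0:  nop
9. timeout(0):  <0:cand t2 s>
10. deliver 0→1:  <1:foll t1 s>
11. deliver 1→0:  nop
12. deliver 0→3:  <3:foll t1 ->
13. deliver 3→0:  nop
14. deliver 0→3:  <3:foll t1 s>
15. timeout(1):  <1:cand t2 s>
16. deliver 1→0:  nop
17. propose(0,'p'):  nop
18. deliver 0→2:  <2:foll t2 s>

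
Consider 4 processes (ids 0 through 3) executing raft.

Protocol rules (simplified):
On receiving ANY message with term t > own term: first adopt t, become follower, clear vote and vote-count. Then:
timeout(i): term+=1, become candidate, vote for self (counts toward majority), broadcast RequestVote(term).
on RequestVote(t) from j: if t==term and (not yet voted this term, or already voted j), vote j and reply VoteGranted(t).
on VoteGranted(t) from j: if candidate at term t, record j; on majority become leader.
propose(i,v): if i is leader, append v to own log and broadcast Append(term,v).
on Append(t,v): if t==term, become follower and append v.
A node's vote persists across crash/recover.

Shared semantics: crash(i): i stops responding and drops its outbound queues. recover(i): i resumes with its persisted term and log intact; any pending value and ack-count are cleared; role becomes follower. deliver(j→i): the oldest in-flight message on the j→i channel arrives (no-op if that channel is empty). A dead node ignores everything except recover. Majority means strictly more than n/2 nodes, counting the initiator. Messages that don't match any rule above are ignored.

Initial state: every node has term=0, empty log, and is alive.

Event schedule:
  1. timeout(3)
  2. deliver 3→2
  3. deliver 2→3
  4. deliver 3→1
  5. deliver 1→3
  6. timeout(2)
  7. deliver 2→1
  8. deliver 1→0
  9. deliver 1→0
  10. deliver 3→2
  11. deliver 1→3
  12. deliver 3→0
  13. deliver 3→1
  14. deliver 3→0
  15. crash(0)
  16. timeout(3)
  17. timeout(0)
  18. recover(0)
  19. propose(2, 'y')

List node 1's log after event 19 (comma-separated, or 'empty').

after 1 — timeout(3): n3:cand/t1/[-]
after 2 — deliver 3→2: n2:foll/t1/[-]
after 3 — deliver 2→3: ·
after 4 — deliver 3→1: n1:foll/t1/[-]
after 5 — deliver 1→3: n3:lead/t1/[-]
after 6 — timeout(2): n2:cand/t2/[-]
after 7 — deliver 2→1: n1:foll/t2/[-]
after 8 — deliver 1→0: ·
after 9 — deliver 1→0: ·
after 10 — deliver 3→2: ·
after 11 — deliver 1→3: ·
after 12 — deliver 3→0: n0:foll/t1/[-]
after 13 — deliver 3→1: ·
after 14 — deliver 3→0: ·
after 15 — crash(0): n0:✗foll/t1/[-]
after 16 — timeout(3): n3:cand/t2/[-]
after 17 — timeout(0): ·
after 18 — recover(0): n0:foll/t1/[-]
after 19 — propose(2,'y'): ·

empty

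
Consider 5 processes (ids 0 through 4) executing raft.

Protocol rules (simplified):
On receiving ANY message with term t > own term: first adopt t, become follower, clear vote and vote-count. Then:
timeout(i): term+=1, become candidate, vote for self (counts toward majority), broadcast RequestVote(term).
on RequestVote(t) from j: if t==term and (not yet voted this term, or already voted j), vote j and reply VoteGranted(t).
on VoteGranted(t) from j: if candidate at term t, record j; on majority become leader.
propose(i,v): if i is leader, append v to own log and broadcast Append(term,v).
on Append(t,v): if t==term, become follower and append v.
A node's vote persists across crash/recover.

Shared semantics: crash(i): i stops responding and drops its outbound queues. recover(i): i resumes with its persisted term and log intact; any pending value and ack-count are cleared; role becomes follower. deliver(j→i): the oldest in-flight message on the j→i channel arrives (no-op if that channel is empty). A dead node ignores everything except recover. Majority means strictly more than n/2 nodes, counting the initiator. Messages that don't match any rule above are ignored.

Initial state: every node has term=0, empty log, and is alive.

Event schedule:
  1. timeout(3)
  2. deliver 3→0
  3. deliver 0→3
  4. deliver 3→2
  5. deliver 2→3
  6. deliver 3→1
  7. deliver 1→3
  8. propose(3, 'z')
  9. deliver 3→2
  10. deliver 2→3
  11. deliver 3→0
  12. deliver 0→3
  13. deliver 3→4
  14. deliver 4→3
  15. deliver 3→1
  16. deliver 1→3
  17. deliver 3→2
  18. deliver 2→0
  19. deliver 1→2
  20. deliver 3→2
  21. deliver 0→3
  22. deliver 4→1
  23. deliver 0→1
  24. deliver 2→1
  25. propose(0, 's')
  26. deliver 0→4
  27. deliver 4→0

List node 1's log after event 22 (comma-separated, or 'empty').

step 1 timeout(3): 3={cand,t=1,log=-}
step 2 deliver 3→0: 0={foll,t=1,log=-}
step 3 deliver 0→3: —
step 4 deliver 3→2: 2={foll,t=1,log=-}
step 5 deliver 2→3: 3={lead,t=1,log=-}
step 6 deliver 3→1: 1={foll,t=1,log=-}
step 7 deliver 1→3: —
step 8 propose(3,'z'): 3={lead,t=1,log=z}
step 9 deliver 3→2: 2={foll,t=1,log=z}
step 10 deliver 2→3: —
step 11 deliver 3→0: 0={foll,t=1,log=z}
step 12 deliver 0→3: —
step 13 deliver 3→4: 4={foll,t=1,log=-}
step 14 deliver 4→3: —
step 15 deliver 3→1: 1={foll,t=1,log=z}
step 16 deliver 1→3: —
step 17 deliver 3→2: —
step 18 deliver 2→0: —
step 19 deliver 1→2: —
step 20 deliver 3→2: —
step 21 deliver 0→3: —
step 22 deliver 4→1: —

z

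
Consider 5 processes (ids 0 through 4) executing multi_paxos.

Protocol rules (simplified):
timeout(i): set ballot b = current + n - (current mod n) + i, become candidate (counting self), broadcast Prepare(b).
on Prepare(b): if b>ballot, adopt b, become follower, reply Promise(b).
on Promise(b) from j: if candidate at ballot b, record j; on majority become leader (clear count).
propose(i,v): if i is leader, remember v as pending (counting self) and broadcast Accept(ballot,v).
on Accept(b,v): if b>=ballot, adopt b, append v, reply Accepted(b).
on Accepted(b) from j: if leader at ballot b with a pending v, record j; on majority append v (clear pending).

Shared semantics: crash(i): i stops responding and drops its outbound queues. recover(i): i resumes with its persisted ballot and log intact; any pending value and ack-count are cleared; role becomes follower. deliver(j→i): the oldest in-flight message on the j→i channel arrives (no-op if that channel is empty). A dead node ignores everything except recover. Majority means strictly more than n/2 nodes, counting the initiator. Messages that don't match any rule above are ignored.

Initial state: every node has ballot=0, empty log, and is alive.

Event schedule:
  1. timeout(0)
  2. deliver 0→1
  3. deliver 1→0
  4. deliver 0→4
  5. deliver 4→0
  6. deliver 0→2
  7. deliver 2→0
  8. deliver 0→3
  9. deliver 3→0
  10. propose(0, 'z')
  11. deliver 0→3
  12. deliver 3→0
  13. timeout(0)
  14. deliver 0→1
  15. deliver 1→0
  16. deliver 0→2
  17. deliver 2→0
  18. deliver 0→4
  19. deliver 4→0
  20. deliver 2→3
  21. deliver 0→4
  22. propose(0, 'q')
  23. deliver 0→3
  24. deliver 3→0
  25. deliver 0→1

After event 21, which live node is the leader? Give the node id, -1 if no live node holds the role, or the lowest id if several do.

-1

[1] timeout(0) → N0(cand b5 [-])
[2] deliver 0→1 → N1(foll b5 [-])
[3] deliver 1→0 → ∅
[4] deliver 0→4 → N4(foll b5 [-])
[5] deliver 4→0 → N0(lead b5 [-])
[6] deliver 0→2 → N2(foll b5 [-])
[7] deliver 2→0 → ∅
[8] deliver 0→3 → N3(foll b5 [-])
[9] deliver 3→0 → ∅
[10] propose(0,'z') → ∅
[11] deliver 0→3 → N3(foll b5 [z])
[12] deliver 3→0 → ∅
[13] timeout(0) → N0(cand b10 [-])
[14] deliver 0→1 → N1(foll b5 [z])
[15] deliver 1→0 → ∅
[16] deliver 0→2 → N2(foll b5 [z])
[17] deliver 2→0 → ∅
[18] deliver 0→4 → N4(foll b5 [z])
[19] deliver 4→0 → ∅
[20] deliver 2→3 → ∅
[21] deliver 0→4 → N4(foll b10 [z])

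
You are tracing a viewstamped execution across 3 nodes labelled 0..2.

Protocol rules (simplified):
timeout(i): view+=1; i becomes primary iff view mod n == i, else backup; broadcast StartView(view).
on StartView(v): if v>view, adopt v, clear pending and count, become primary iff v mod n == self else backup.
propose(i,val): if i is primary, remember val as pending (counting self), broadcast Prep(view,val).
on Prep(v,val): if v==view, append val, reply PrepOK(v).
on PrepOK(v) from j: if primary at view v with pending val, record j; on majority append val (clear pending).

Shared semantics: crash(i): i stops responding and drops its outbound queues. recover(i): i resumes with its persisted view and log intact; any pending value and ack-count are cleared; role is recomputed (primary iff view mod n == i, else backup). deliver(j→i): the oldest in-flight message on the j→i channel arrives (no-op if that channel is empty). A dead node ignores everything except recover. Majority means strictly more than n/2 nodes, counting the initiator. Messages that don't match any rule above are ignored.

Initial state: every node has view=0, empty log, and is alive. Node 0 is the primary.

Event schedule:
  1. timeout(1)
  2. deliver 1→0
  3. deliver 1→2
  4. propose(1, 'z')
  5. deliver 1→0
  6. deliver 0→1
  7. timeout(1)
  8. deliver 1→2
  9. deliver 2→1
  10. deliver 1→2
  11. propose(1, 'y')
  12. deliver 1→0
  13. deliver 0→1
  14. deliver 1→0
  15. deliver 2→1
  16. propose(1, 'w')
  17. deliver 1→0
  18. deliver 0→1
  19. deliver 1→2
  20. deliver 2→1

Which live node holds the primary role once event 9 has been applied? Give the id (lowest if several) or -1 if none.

-1

1. timeout(1):  <1:prim v1 ->
2. deliver 1→0:  <0:back v1 ->
3. deliver 1→2:  <2:back v1 ->
4. propose(1,'z'):  nop
5. deliver 1→0:  <0:back v1 z>
6. deliver 0→1:  <1:prim v1 z>
7. timeout(1):  <1:back v2 z>
8. deliver 1→2:  <2:back v1 z>
9. deliver 2→1:  nop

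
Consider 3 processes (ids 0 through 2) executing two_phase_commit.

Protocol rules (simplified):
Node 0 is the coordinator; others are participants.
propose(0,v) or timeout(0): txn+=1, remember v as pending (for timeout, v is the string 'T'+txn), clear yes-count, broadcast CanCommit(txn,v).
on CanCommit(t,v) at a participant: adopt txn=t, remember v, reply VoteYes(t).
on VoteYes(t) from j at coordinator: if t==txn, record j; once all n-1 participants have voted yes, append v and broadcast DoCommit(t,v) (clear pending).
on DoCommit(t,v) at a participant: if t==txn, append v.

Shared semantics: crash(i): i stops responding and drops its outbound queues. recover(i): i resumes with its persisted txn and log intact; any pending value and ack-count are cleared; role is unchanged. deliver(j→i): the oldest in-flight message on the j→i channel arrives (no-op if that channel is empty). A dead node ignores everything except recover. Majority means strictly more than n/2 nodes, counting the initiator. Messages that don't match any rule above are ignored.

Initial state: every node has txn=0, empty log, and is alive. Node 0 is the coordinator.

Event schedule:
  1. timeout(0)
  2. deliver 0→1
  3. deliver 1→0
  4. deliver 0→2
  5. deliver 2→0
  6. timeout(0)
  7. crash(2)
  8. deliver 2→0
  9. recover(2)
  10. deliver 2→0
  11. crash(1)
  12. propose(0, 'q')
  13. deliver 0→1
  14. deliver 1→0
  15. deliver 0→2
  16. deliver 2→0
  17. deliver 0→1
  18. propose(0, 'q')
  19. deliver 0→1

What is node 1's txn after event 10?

step 1 timeout(0): 0={coor,t=1,log=-}
step 2 deliver 0→1: 1={part,t=1,log=-}
step 3 deliver 1→0: —
step 4 deliver 0→2: 2={part,t=1,log=-}
step 5 deliver 2→0: 0={coor,t=1,log=T1}
step 6 timeout(0): 0={coor,t=2,log=T1}
step 7 crash(2): 2={✗part,t=1,log=-}
step 8 deliver 2→0: —
step 9 recover(2): 2={part,t=1,log=-}
step 10 deliver 2→0: —

1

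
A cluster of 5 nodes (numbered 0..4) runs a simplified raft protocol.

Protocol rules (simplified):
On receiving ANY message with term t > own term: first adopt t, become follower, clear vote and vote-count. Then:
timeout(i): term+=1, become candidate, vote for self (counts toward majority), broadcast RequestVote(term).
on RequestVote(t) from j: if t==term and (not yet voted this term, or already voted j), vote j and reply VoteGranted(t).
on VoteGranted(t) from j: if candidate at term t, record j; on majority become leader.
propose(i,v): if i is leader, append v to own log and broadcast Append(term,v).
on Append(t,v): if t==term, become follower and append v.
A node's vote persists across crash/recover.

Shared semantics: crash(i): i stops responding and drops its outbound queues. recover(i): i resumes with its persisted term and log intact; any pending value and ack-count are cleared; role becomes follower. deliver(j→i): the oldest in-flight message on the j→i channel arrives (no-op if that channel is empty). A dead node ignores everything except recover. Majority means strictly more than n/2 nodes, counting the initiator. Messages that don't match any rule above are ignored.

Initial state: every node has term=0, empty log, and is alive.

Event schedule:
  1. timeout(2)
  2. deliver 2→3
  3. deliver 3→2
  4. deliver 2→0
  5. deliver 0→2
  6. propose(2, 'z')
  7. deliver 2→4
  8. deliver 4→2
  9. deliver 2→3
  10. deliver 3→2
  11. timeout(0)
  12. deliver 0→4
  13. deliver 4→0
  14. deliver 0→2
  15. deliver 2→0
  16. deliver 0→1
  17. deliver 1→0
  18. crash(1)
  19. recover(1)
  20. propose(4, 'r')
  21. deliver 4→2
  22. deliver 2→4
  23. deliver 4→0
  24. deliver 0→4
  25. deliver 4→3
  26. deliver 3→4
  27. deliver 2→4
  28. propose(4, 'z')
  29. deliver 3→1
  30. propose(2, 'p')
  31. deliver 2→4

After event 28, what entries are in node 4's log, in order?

empty

after 1 — timeout(2): n2:cand/t1/[-]
after 2 — deliver 2→3: n3:foll/t1/[-]
after 3 — deliver 3→2: ·
after 4 — deliver 2→0: n0:foll/t1/[-]
after 5 — deliver 0→2: n2:lead/t1/[-]
after 6 — propose(2,'z'): n2:lead/t1/[z]
after 7 — deliver 2→4: n4:foll/t1/[-]
after 8 — deliver 4→2: ·
after 9 — deliver 2→3: n3:foll/t1/[z]
after 10 — deliver 3→2: ·
after 11 — timeout(0): n0:cand/t2/[-]
after 12 — deliver 0→4: n4:foll/t2/[-]
after 13 — deliver 4→0: ·
after 14 — deliver 0→2: n2:foll/t2/[z]
after 15 — deliver 2→0: ·
after 16 — deliver 0→1: n1:foll/t2/[-]
after 17 — deliver 1→0: n0:lead/t2/[-]
after 18 — crash(1): n1:✗foll/t2/[-]
after 19 — recover(1): n1:foll/t2/[-]
after 20 — propose(4,'r'): ·
after 21 — deliver 4→2: ·
after 22 — deliver 2→4: ·
after 23 — deliver 4→0: ·
after 24 — deliver 0→4: ·
after 25 — deliver 4→3: ·
after 26 — deliver 3→4: ·
after 27 — deliver 2→4: ·
after 28 — propose(4,'z'): ·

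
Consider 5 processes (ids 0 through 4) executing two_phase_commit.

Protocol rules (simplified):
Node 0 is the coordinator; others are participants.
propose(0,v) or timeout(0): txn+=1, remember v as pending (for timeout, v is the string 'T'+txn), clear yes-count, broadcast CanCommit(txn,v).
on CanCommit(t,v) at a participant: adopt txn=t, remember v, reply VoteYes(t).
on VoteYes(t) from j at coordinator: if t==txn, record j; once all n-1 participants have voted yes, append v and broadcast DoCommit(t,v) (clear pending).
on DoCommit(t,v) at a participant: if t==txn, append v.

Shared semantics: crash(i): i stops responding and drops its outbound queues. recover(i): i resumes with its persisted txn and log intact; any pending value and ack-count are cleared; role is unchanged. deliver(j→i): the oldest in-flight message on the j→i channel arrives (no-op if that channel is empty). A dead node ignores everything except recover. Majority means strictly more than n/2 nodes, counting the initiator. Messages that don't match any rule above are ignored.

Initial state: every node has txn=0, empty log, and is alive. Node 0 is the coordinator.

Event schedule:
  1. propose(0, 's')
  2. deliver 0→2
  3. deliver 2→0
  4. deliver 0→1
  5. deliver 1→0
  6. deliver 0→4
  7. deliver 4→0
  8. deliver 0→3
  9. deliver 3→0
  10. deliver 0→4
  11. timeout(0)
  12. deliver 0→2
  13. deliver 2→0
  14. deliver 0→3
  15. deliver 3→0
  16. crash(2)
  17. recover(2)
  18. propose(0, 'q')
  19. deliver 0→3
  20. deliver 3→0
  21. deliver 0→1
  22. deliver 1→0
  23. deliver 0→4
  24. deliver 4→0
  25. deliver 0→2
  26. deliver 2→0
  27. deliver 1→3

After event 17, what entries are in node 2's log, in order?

s

step 1 propose(0,'s'): 0={coor,t=1,log=-}
step 2 deliver 0→2: 2={part,t=1,log=-}
step 3 deliver 2→0: —
step 4 deliver 0→1: 1={part,t=1,log=-}
step 5 deliver 1→0: —
step 6 deliver 0→4: 4={part,t=1,log=-}
step 7 deliver 4→0: —
step 8 deliver 0→3: 3={part,t=1,log=-}
step 9 deliver 3→0: 0={coor,t=1,log=s}
step 10 deliver 0→4: 4={part,t=1,log=s}
step 11 timeout(0): 0={coor,t=2,log=s}
step 12 deliver 0→2: 2={part,t=1,log=s}
step 13 deliver 2→0: —
step 14 deliver 0→3: 3={part,t=1,log=s}
step 15 deliver 3→0: —
step 16 crash(2): 2={✗part,t=1,log=s}
step 17 recover(2): 2={part,t=1,log=s}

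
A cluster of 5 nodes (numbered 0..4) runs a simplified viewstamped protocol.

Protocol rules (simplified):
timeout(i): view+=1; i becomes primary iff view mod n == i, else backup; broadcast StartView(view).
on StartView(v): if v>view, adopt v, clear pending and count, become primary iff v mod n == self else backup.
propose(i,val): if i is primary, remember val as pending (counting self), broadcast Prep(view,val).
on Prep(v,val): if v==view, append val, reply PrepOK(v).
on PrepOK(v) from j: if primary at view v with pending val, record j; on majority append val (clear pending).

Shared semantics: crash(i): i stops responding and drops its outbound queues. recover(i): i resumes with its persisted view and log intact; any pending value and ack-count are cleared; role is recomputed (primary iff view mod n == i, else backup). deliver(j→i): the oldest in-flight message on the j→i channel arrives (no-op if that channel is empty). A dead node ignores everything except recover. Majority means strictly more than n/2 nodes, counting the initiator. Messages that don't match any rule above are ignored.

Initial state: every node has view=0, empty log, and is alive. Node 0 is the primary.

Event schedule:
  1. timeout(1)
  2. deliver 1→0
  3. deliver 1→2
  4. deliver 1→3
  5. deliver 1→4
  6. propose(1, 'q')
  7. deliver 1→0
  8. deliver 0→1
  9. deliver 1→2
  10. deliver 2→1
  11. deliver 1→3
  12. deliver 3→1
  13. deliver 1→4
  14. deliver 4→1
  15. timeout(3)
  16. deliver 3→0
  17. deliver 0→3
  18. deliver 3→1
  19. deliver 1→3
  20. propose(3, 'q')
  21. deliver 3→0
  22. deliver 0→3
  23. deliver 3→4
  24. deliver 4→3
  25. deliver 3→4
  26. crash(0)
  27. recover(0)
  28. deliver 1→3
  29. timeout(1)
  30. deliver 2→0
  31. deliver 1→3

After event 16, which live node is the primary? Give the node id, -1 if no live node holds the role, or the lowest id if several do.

1

after 1 — timeout(1): n1:prim/v1/[-]
after 2 — deliver 1→0: n0:back/v1/[-]
after 3 — deliver 1→2: n2:back/v1/[-]
after 4 — deliver 1→3: n3:back/v1/[-]
after 5 — deliver 1→4: n4:back/v1/[-]
after 6 — propose(1,'q'): ·
after 7 — deliver 1→0: n0:back/v1/[q]
after 8 — deliver 0→1: ·
after 9 — deliver 1→2: n2:back/v1/[q]
after 10 — deliver 2→1: n1:prim/v1/[q]
after 11 — deliver 1→3: n3:back/v1/[q]
after 12 — deliver 3→1: ·
after 13 — deliver 1→4: n4:back/v1/[q]
after 14 — deliver 4→1: ·
after 15 — timeout(3): n3:back/v2/[q]
after 16 — deliver 3→0: n0:back/v2/[q]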